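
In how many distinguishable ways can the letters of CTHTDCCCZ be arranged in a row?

7560

Letter multiplicities in CTHTDCCCZ: C×4, D×1, H×1, T×2, Z×1.
The number of distinct arrangements is 9!/(4!·2!) = 362880/48 = 7560.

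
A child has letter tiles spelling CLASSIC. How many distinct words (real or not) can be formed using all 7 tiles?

1260

CLASSIC has 7 letters with C appearing twice and S appearing twice.
So there are 7! / (2!·2!) = 1260 distinguishable arrangements.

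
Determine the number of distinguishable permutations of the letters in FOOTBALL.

10080

Letter multiplicities in FOOTBALL: A×1, B×1, F×1, L×2, O×2, T×1.
The number of distinct arrangements is 8!/(2!·2!) = 40320/4 = 10080.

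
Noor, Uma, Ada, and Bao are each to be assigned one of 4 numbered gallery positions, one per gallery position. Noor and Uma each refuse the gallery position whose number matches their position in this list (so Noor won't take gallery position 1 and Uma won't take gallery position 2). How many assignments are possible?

Let Aᵢ (for i ∈ {1, 2}) be the placements that put person i in their forbidden gallery position. Any j of these fix j positions, leaving (4−j)! ways to fill the rest, and there are C(2,j) ways to pick which j.
By inclusion–exclusion, the number of valid placements is Σ_{j=0}^{2} (−1)^j C(2,j)·(4−j)!.
Computing: 24 − 12 + 2 = 14.

14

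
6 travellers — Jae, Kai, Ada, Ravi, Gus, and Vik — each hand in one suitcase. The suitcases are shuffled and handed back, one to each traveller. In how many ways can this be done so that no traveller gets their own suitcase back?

265

Let Aᵢ be the assignments in which traveller i gets their own suitcase. We want the size of the complement of A₁∪…∪A_6.
By inclusion–exclusion this is Σ_{j=0}^{6} (−1)^j C(6,j)·(6−j)!.
Computing: 720 − 720 + 360 − 120 + 30 − 6 + 1 = 265.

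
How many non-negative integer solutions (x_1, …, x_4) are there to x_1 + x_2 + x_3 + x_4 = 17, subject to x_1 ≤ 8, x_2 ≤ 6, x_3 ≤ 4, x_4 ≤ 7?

By stars and bars, unrestricted non-negative solutions to x_1+…+x_4 = 17 number C(17+3,3) = 1140.
Subtract solutions that violate a single cap (substitute x_i' = x_i − (cap_i+1)): x_1 ≥ 9 gives C(11,3) = 165; x_2 ≥ 7 gives C(13,3) = 286; x_3 ≥ 5 gives C(15,3) = 455; x_4 ≥ 8 gives C(12,3) = 220. Together 1126.
Add back pairs where two caps are both exceeded: 4 + 20 + 1 + 56 + 10 + 35 = 126.
By inclusion–exclusion the count is 1140 − 1126 + 126 = 140.

140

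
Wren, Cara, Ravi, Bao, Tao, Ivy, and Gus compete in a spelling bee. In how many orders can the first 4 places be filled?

840

There are 7 choices for 1st place, 6 for 2nd, and so on down to 4 for position 4.
That gives 7 × 6 × 5 × 4 = 840.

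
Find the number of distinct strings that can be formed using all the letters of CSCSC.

10

CSCSC has 5 letters with C appearing 3 times and S appearing twice.
So there are 5! / (3!·2!) = 10 distinguishable arrangements.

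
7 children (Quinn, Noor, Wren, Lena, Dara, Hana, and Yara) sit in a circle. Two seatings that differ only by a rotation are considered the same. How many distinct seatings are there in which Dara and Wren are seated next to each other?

240

Treat {Dara, Wren} as one unit (2 internal orders) and seat the resulting 6 units around the table: (5)! circular arrangements.
So 2 × (5)! = 2 × 120 = 240.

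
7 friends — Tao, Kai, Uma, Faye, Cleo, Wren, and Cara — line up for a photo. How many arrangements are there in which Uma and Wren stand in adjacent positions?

Treat {Uma, Wren} as a single unit. There are 6 units to order, and the pair itself can be ordered 2 ways.
So the count is 2·(6)! = 1440.

1440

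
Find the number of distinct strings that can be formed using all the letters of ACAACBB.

210

Letter multiplicities in ACAACBB: A×3, B×2, C×2.
So there are 7! / (3!·2!·2!) = 210 distinguishable arrangements.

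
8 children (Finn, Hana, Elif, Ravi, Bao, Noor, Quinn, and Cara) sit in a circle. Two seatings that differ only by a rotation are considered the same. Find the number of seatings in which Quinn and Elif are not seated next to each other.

3600

All circular seatings of 8 people number (7)! = 5040.
Seatings with Quinn beside Elif: treat them as a block with 2 internal orders, giving 2 × (6)! = 1440.
Subtracting, 5040 − 1440 = 3600.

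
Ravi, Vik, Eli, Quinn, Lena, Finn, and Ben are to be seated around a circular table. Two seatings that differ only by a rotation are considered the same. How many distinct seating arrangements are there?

720

Fix one person's seat to break rotational symmetry; the remaining 6 people can be arranged in (6)! = 720 ways.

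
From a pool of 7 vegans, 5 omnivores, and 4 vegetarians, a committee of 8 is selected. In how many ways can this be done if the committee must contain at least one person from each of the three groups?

12201

With no constraint there are C(16,8) = 12870 possible selections.
Selections missing a whole group: no vegans → C(9,8) = 9; no omnivores → C(11,8) = 165; no vegetarians → C(12,8) = 495.
Add back selections omitting two groups (i.e. drawn from a single group): C(7,8) + C(5,8) + C(4,8) = 0.
By inclusion–exclusion: 12870 − 669 + 0 = 12201.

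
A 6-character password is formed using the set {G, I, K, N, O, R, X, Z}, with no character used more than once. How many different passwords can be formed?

20160

With no repetition, fill the 6 characters in order: 8 choices, then 7, down to 3.
8 × 7 × 6 × 5 × 4 × 3 = 20160.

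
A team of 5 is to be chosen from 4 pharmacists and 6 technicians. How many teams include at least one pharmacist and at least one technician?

Total 5-person selections from all 10: C(10,5) = 252.
Subtract selections that omit an entire group: no pharmacists → C(6,5) = 6; no technicians → C(4,5) = 0.
Both groups omitted at once is impossible, so 252 − 6 = 246.

246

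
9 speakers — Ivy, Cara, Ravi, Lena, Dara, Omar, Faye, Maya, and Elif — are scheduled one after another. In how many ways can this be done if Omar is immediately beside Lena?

Treat {Omar, Lena} as a single unit. There are 8 units to order, and the pair itself can be ordered 2 ways.
That gives 2 × 8! = 2 × 40320 = 80640.

80640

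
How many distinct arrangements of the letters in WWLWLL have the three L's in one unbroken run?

4

Treat the 3 copies of L as a single block. The multiset to arrange is then {LLL, W, W, W}, 4 items in all.
That gives (4)!/(3!) = 4 arrangements.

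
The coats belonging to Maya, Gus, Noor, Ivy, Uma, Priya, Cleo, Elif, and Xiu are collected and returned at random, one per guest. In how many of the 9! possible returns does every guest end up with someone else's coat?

This is the derangement count D_9: permutations of 9 items with no fixed point.
By inclusion–exclusion this is Σ_{j=0}^{9} (−1)^j C(9,j)·(9−j)!.
Computing: 362880 − 362880 + 181440 − 60480 + 15120 − 3024 + 504 − 72 + 9 − 1 = 133496.

133496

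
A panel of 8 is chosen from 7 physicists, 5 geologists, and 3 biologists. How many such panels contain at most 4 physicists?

5055

Split by how many physicists are chosen (0 through 4).
Sum: C(7,0)·C(8,8) + C(7,1)·C(8,7) + C(7,2)·C(8,6) + C(7,3)·C(8,5) + C(7,4)·C(8,4) = 1 + 56 + 588 + 1960 + 2450 = 5055.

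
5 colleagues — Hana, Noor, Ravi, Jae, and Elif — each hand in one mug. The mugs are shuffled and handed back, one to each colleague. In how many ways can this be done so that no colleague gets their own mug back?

44

Let Aᵢ be the assignments in which colleague i gets their own mug. We want the size of the complement of A₁∪…∪A_5.
By inclusion–exclusion this is Σ_{j=0}^{5} (−1)^j C(5,j)·(5−j)!.
Computing: 120 − 120 + 60 − 20 + 5 − 1 = 44.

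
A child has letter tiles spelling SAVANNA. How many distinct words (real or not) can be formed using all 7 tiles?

SAVANNA has 7 letters with A appearing 3 times and N appearing twice.
Dividing 7! = 5040 by 3!·2! = 12 for the repeated letters gives 420.

420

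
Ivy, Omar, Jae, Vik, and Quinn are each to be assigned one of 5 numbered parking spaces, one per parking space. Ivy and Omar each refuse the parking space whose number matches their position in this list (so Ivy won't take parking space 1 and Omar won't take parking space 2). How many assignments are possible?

Let Aᵢ (for i ∈ {1, 2}) be the placements that put person i in their forbidden parking space. Any j of these fix j positions, leaving (5−j)! ways to fill the rest, and there are C(2,j) ways to pick which j.
By inclusion–exclusion, the number of valid placements is Σ_{j=0}^{2} (−1)^j C(2,j)·(5−j)!.
Computing: 120 − 48 + 6 = 78.

78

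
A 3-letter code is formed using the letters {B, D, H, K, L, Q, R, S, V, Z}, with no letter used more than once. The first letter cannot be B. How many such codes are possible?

648

The first letter has 10−1 = 9 choices (anything except B).
The remaining 2 letters are filled from the other 9 symbols without repetition: 9 × 8 = 72.
Total: 9 × 72 = 648.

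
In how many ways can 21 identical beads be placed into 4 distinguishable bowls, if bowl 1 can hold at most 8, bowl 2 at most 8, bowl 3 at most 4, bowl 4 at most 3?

10

By stars and bars, unrestricted non-negative solutions to x_1+…+x_4 = 21 number C(21+3,3) = 2024.
Subtract solutions that violate a single cap (substitute x_i' = x_i − (cap_i+1)): x_1 ≥ 9 gives C(15,3) = 455; x_2 ≥ 9 gives C(15,3) = 455; x_3 ≥ 5 gives C(19,3) = 969; x_4 ≥ 4 gives C(20,3) = 1140. Together 3019.
Add back pairs where two caps are both exceeded: 20 + 120 + 165 + 120 + 165 + 455 = 1045.
Subtract triples: 0 + 0 + 20 + 20 = 40.
By inclusion–exclusion the count is 2024 − 3019 + 1045 − 40 = 10.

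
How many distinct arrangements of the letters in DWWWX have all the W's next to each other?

6

Treat the 3 copies of W as a single block. The multiset to arrange is then {WWW, D, X}, 3 items in all.
All 3 items are distinct, so there are (3)! = 6 arrangements.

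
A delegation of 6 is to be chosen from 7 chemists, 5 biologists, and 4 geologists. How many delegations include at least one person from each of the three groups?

Unrestricted: C(16,6) = 8008 ways to pick any 6 of the 16.
Subtract selections that omit an entire group: no chemists → C(9,6) = 84; no biologists → C(11,6) = 462; no geologists → C(12,6) = 924.
Add back selections omitting two groups (i.e. drawn from a single group): C(7,6) + C(5,6) + C(4,6) = 7.
By inclusion–exclusion: 8008 − 1470 + 7 = 6545.

6545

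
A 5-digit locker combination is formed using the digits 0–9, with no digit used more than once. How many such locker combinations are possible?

With no repetition, fill the 5 digits in order: 10 choices, then 9, down to 6.
That product is 10 × 9 × 8 × 7 × 6 = 30240.

30240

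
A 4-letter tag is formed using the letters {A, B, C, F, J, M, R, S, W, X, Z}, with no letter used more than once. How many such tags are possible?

7920

This is a permutation of 4 out of 11: P(11,4) = 11!/7!.
11 × 10 × 9 × 8 = 7920.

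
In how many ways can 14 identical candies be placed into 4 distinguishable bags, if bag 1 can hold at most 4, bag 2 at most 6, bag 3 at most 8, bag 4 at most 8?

Without the upper bounds there are C(17,3) = 680 ways to split 14 among 4 bags.
Subtract solutions that violate a single cap (substitute x_i' = x_i − (cap_i+1)): x_1 ≥ 5 gives C(12,3) = 220; x_2 ≥ 7 gives C(10,3) = 120; x_3 ≥ 9 gives C(8,3) = 56; x_4 ≥ 9 gives C(8,3) = 56. Together 452.
Add back pairs where two caps are both exceeded: 10 + 1 + 1 + 0 + 0 + 0 = 12.
By inclusion–exclusion the count is 680 − 452 + 12 = 240.

240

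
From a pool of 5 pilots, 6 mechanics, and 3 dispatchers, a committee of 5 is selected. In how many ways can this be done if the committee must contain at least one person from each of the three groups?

With no constraint there are C(14,5) = 2002 possible selections.
Selections missing a whole group: no pilots → C(9,5) = 126; no mechanics → C(8,5) = 56; no dispatchers → C(11,5) = 462.
Add back selections omitting two groups (i.e. drawn from a single group): C(5,5) + C(6,5) + C(3,5) = 7.
By inclusion–exclusion: 2002 − 644 + 7 = 1365.

1365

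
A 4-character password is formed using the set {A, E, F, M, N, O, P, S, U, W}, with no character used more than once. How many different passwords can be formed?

Choose and order 4 of the 10 symbols: the first character has 10 options, the next 9, then 8, 7.
That product is 10 × 9 × 8 × 7 = 5040.

5040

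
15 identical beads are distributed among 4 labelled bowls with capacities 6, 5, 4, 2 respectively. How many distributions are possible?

Without the upper bounds there are C(18,3) = 816 ways to split 15 among 4 bowls.
Subtract solutions that violate a single cap (substitute x_i' = x_i − (cap_i+1)): x_1 ≥ 7 gives C(11,3) = 165; x_2 ≥ 6 gives C(12,3) = 220; x_3 ≥ 5 gives C(13,3) = 286; x_4 ≥ 3 gives C(15,3) = 455. Together 1126.
Add back pairs where two caps are both exceeded: 10 + 20 + 56 + 35 + 84 + 120 = 325.
Subtract triples: 0 + 0 + 1 + 4 = 5.
By inclusion–exclusion the count is 816 − 1126 + 325 − 5 = 10.

10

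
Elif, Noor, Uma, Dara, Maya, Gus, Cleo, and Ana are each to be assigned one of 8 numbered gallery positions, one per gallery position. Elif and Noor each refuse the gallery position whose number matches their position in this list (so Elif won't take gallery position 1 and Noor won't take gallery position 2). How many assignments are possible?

30960

Let Aᵢ (for i ∈ {1, 2}) be the placements that put person i in their forbidden gallery position. Any j of these fix j positions, leaving (8−j)! ways to fill the rest, and there are C(2,j) ways to pick which j.
By inclusion–exclusion, the number of valid placements is Σ_{j=0}^{2} (−1)^j C(2,j)·(8−j)!.
Computing: 40320 − 10080 + 720 = 30960.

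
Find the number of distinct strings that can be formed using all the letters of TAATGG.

Letter multiplicities in TAATGG: A×2, G×2, T×2.
The number of distinct arrangements is 6!/(2!·2!·2!) = 720/8 = 90.

90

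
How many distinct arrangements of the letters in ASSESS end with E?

With the last slot taken by E, it remains to arrange the other 5 letters (ASSSS).
Those 5 letters have S appearing 4 times, giving (5)!/(4!) = 5.

5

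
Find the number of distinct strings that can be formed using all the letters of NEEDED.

NEEDED has 6 letters with D appearing twice and E appearing 3 times.
So there are 6! / (3!·2!) = 60 distinguishable arrangements.

60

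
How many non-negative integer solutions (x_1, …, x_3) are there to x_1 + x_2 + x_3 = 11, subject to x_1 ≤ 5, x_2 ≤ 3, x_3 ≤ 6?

10

Without the upper bounds there are C(13,2) = 78 ways to split 11 among 3 variables.
Subtract solutions that violate a single cap (substitute x_i' = x_i − (cap_i+1)): x_1 ≥ 6 gives C(7,2) = 21; x_2 ≥ 4 gives C(9,2) = 36; x_3 ≥ 7 gives C(6,2) = 15. Together 72.
Add back pairs where two caps are both exceeded: 3 + 0 + 1 = 4.
By inclusion–exclusion the count is 78 − 72 + 4 = 10.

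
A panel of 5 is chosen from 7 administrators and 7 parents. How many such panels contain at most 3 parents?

1736

Split by how many parents are chosen (0 through 3).
Sum: C(7,0)·C(7,5) + C(7,1)·C(7,4) + C(7,2)·C(7,3) + C(7,3)·C(7,2) = 21 + 245 + 735 + 735 = 1736.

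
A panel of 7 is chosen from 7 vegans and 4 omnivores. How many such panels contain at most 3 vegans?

35

Split by how many vegans are chosen (0 through 3).
Sum: C(7,0)·C(4,7) + C(7,1)·C(4,6) + C(7,2)·C(4,5) + C(7,3)·C(4,4) = 0 + 0 + 0 + 35 = 35.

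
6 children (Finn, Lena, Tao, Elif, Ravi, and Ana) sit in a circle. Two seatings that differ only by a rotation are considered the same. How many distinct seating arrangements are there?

120

Seat Finn anywhere (absorbing the rotational symmetry), then permute the other 5: (5)! = 120.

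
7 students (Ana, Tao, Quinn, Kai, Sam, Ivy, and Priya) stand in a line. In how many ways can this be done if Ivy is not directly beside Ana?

Of the 7! = 5040 arrangements, those with Ivy and Ana adjacent number 2 × 6! = 1440 (treat the pair as a block with 2 internal orders).
So 5040 − 1440 = 3600 arrangements keep them apart.

3600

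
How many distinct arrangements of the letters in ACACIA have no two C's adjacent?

There are 6!/(3!·2!) = 60 arrangements of ACACIA in total.
Arrangements with the C's together: treat CC as one letter, giving (5)!/(3!) = 20.
Subtracting, 60 − 20 = 40 arrangements keep the C's apart.

40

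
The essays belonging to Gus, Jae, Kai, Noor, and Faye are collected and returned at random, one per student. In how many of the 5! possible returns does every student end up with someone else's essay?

44

This is the derangement count D_5: permutations of 5 items with no fixed point.
By inclusion–exclusion this is Σ_{j=0}^{5} (−1)^j C(5,j)·(5−j)!.
Computing: 120 − 120 + 60 − 20 + 5 − 1 = 44.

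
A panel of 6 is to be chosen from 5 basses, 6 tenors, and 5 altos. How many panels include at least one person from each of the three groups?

6875

Total 6-person selections from all 16: C(16,6) = 8008.
Subtract selections that omit an entire group: no basses → C(11,6) = 462; no tenors → C(10,6) = 210; no altos → C(11,6) = 462.
Add back selections omitting two groups (i.e. drawn from a single group): C(5,6) + C(6,6) + C(5,6) = 1.
By inclusion–exclusion: 8008 − 1134 + 1 = 6875.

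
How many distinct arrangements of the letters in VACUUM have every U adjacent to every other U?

120

Treat the 2 copies of U as a single block. The multiset to arrange is then {UU, A, C, M, V}, 5 items in all.
All 5 items are distinct, so there are (5)! = 120 arrangements.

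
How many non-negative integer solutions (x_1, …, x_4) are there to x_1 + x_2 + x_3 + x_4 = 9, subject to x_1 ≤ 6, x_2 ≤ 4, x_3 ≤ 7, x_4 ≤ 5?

Without the upper bounds there are C(12,3) = 220 ways to split 9 among 4 variables.
Subtract solutions that violate a single cap (substitute x_i' = x_i − (cap_i+1)): x_1 ≥ 7 gives C(5,3) = 10; x_2 ≥ 5 gives C(7,3) = 35; x_3 ≥ 8 gives C(4,3) = 4; x_4 ≥ 6 gives C(6,3) = 20. Together 69.
No two caps can be exceeded simultaneously, so the pair terms are all 0.
By inclusion–exclusion the count is 220 − 69 + 0 = 151.

151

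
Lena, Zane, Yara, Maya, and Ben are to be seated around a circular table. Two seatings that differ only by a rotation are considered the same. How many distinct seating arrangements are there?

24

Around a circle, 5 distinct people have 5!/5 = (4)! = 24 rotationally distinct seatings.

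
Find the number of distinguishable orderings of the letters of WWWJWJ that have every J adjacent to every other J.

5

Treat the 2 copies of J as a single block. The multiset to arrange is then {JJ, W, W, W, W}, 5 items in all.
That gives (5)!/(4!) = 5 arrangements.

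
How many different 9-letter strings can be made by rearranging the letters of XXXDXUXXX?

The 9 letters of XXXDXUXXX have repeats: X appearing 7 times.
So there are 9! / (7!) = 72 distinguishable arrangements.

72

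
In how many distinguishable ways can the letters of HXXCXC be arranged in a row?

60

The 6 letters of HXXCXC have repeats: C appearing twice and X appearing 3 times.
Dividing 6! = 720 by 3!·2! = 12 for the repeated letters gives 60.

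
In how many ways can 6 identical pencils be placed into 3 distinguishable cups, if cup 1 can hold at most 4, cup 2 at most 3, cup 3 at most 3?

13

Ignoring the caps, the number of non-negative solutions to x_1+…+x_3 = 6 is C(8,2) = 28.
Subtract solutions that violate a single cap (substitute x_i' = x_i − (cap_i+1)): x_1 ≥ 5 gives C(3,2) = 3; x_2 ≥ 4 gives C(4,2) = 6; x_3 ≥ 4 gives C(4,2) = 6. Together 15.
No two caps can be exceeded simultaneously, so the pair terms are all 0.
By inclusion–exclusion the count is 28 − 15 + 0 = 13.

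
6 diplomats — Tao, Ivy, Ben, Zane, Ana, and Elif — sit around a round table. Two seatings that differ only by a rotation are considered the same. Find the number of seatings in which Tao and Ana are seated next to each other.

48

Glue Tao and Ana into a block (2 internal orders). Seating 5 units around a circle gives (4)! arrangements.
So 2 × (4)! = 2 × 24 = 48.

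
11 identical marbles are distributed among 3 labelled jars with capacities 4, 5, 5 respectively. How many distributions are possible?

10

Ignoring the caps, the number of non-negative solutions to x_1+…+x_3 = 11 is C(13,2) = 78.
Subtract solutions that violate a single cap (substitute x_i' = x_i − (cap_i+1)): x_1 ≥ 5 gives C(8,2) = 28; x_2 ≥ 6 gives C(7,2) = 21; x_3 ≥ 6 gives C(7,2) = 21. Together 70.
Add back pairs where two caps are both exceeded: 1 + 1 + 0 = 2.
By inclusion–exclusion the count is 78 − 70 + 2 = 10.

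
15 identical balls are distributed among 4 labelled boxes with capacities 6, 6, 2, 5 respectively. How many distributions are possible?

31

By stars and bars, unrestricted non-negative solutions to x_1+…+x_4 = 15 number C(15+3,3) = 816.
Subtract solutions that violate a single cap (substitute x_i' = x_i − (cap_i+1)): x_1 ≥ 7 gives C(11,3) = 165; x_2 ≥ 7 gives C(11,3) = 165; x_3 ≥ 3 gives C(15,3) = 455; x_4 ≥ 6 gives C(12,3) = 220. Together 1005.
Add back pairs where two caps are both exceeded: 4 + 56 + 10 + 56 + 10 + 84 = 220.
By inclusion–exclusion the count is 816 − 1005 + 220 = 31.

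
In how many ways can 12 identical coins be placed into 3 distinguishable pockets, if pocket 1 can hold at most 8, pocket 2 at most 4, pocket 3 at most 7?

Ignoring the caps, the number of non-negative solutions to x_1+…+x_3 = 12 is C(14,2) = 91.
Subtract solutions that violate a single cap (substitute x_i' = x_i − (cap_i+1)): x_1 ≥ 9 gives C(5,2) = 10; x_2 ≥ 5 gives C(9,2) = 36; x_3 ≥ 8 gives C(6,2) = 15. Together 61.
No two caps can be exceeded simultaneously, so the pair terms are all 0.
By inclusion–exclusion the count is 91 − 61 + 0 = 30.

30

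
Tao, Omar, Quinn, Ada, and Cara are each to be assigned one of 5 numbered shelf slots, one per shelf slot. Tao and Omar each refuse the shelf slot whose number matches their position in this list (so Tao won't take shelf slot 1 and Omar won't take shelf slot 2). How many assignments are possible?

78

Let Aᵢ (for i ∈ {1, 2}) be the placements that put person i in their forbidden shelf slot. Any j of these fix j positions, leaving (5−j)! ways to fill the rest, and there are C(2,j) ways to pick which j.
By inclusion–exclusion, the number of valid placements is Σ_{j=0}^{2} (−1)^j C(2,j)·(5−j)!.
Computing: 120 − 48 + 6 = 78.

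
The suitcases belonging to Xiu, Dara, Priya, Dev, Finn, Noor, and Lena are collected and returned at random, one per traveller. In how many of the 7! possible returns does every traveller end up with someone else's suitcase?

Count assignments avoiding every fixed point. For any j of the 7 travellers fixed to their own suitcase, the other 7−j can be arranged in (7−j)! ways.
By inclusion–exclusion this is Σ_{j=0}^{7} (−1)^j C(7,j)·(7−j)!.
Computing: 5040 − 5040 + 2520 − 840 + 210 − 42 + 7 − 1 = 1854.

1854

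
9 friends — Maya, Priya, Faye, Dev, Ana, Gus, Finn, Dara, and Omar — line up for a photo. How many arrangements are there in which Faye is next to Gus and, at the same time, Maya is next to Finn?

Treat {Faye,Gus} as one block (2 orders) and {Maya,Finn} as another (2 orders).
That leaves 7 units to arrange: 2 × 2 × 7! = 4 × 5040 = 20160.

20160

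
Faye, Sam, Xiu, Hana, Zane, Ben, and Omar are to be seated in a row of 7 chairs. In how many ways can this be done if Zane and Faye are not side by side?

3600

There are 7! = 5040 arrangements in all. If Zane and Faye are adjacent, merging them into one block gives 2·(6)! = 1440 arrangements.
So 5040 − 1440 = 3600 arrangements keep them apart.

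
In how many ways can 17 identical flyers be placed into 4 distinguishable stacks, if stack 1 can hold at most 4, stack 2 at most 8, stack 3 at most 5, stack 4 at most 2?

10

Ignoring the caps, the number of non-negative solutions to x_1+…+x_4 = 17 is C(20,3) = 1140.
Subtract solutions that violate a single cap (substitute x_i' = x_i − (cap_i+1)): x_1 ≥ 5 gives C(15,3) = 455; x_2 ≥ 9 gives C(11,3) = 165; x_3 ≥ 6 gives C(14,3) = 364; x_4 ≥ 3 gives C(17,3) = 680. Together 1664.
Add back pairs where two caps are both exceeded: 20 + 84 + 220 + 10 + 56 + 165 = 555.
Subtract triples: 0 + 1 + 20 + 0 = 21.
By inclusion–exclusion the count is 1140 − 1664 + 555 − 21 = 10.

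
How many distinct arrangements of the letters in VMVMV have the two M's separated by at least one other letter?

6

Total arrangements of VMVMV: 5!/(3!·2!) = 10.
If the two M's are adjacent, glue them into one block, leaving 4 items to arrange: (4)!/(3!) = 4 ways.
Subtracting, 10 − 4 = 6 arrangements keep the M's apart.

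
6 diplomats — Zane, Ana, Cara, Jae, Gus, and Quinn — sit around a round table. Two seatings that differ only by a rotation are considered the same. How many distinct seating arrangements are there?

120

Seat Zane anywhere (absorbing the rotational symmetry), then permute the other 5: (5)! = 120.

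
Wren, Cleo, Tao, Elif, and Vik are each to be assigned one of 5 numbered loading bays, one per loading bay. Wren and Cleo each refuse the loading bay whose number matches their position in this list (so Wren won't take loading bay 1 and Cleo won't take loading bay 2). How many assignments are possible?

78

Let Aᵢ (for i ∈ {1, 2}) be the placements that put person i in their forbidden loading bay. Any j of these fix j positions, leaving (5−j)! ways to fill the rest, and there are C(2,j) ways to pick which j.
By inclusion–exclusion, the number of valid placements is Σ_{j=0}^{2} (−1)^j C(2,j)·(5−j)!.
Computing: 120 − 48 + 6 = 78.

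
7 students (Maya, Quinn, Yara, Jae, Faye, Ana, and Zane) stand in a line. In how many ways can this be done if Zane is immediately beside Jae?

Treat {Zane, Jae} as a single unit. There are 6 units to order, and the pair itself can be ordered 2 ways.
That gives 2 × 6! = 2 × 720 = 1440.

1440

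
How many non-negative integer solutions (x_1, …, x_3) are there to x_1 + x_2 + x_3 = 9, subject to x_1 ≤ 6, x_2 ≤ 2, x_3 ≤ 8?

Without the upper bounds there are C(11,2) = 55 ways to split 9 among 3 variables.
Subtract solutions that violate a single cap (substitute x_i' = x_i − (cap_i+1)): x_1 ≥ 7 gives C(4,2) = 6; x_2 ≥ 3 gives C(8,2) = 28; x_3 ≥ 9 gives C(2,2) = 1. Together 35.
No two caps can be exceeded simultaneously, so the pair terms are all 0.
By inclusion–exclusion the count is 55 − 35 + 0 = 20.

20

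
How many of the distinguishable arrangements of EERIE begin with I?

4

With the first slot taken by I, it remains to arrange the other 4 letters (EERE).
Those 4 letters have E appearing 3 times, giving (4)!/(3!) = 4.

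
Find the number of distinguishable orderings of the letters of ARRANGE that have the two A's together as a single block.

360

Treat the 2 copies of A as a single block. The multiset to arrange is then {AA, E, G, N, R, R}, 6 items in all.
That gives (6)!/(2!) = 360 arrangements.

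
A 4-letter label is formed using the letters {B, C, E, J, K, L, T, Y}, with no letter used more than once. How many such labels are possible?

With no repetition, fill the 4 letters in order: 8 choices, then 7, down to 5.
That product is 8 × 7 × 6 × 5 = 1680.

1680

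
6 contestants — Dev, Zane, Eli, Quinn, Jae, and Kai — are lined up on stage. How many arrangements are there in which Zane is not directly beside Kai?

There are 6! = 720 arrangements in all. If Zane and Kai are adjacent, merging them into one block gives 2·(5)! = 240 arrangements.
So 720 − 240 = 480 arrangements keep them apart.

480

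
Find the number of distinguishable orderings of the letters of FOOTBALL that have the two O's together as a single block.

Treat the 2 copies of O as a single block. The multiset to arrange is then {OO, A, B, F, L, L, T}, 7 items in all.
That gives (7)!/(2!) = 2520 arrangements.

2520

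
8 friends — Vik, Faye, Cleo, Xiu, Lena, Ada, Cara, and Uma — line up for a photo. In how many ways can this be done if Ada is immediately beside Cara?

10080

Glue Ada and Cara into one block (2 internal orders), leaving 7 units to arrange in a row.
So the count is 2·(7)! = 10080.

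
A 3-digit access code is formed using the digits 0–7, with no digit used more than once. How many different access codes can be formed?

336

This is a permutation of 3 out of 8: P(8,3) = 8!/5!.
8 × 7 × 6 = 336.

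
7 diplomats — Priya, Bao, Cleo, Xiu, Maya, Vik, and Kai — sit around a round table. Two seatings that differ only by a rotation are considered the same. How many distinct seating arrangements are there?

720

Around a circle, 7 distinct people have 7!/7 = (6)! = 720 rotationally distinct seatings.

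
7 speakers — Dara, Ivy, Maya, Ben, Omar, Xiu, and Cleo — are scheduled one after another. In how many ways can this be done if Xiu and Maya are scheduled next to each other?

1440

Glue Xiu and Maya into one block (2 internal orders), leaving 6 units to arrange in a row.
That gives 2 × 6! = 2 × 720 = 1440.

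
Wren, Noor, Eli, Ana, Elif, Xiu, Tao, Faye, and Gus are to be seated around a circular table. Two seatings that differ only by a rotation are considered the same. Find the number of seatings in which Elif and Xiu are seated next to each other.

Treat {Elif, Xiu} as one unit (2 internal orders) and seat the resulting 8 units around the table: (7)! circular arrangements.
So 2 × (7)! = 2 × 5040 = 10080.

10080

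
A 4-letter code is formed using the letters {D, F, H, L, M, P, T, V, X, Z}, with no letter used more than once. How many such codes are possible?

5040

With no repetition, fill the 4 letters in order: 10 choices, then 9, down to 7.
That product is 10 × 9 × 8 × 7 = 5040.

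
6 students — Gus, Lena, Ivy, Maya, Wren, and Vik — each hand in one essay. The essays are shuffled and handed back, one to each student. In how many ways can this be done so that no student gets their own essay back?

Count assignments avoiding every fixed point. For any j of the 6 students fixed to their own essay, the other 6−j can be arranged in (6−j)! ways.
By inclusion–exclusion this is Σ_{j=0}^{6} (−1)^j C(6,j)·(6−j)!.
Computing: 720 − 720 + 360 − 120 + 30 − 6 + 1 = 265.

265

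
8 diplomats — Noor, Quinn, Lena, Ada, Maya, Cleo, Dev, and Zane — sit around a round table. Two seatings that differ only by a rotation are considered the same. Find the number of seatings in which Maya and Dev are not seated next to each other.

Without the restriction there are (7)! = 5040 seatings.
Those with Maya next to Dev: fuse the pair into one unit and seat 7 units around a circle — 2·(6)! = 1440.
Subtracting, 5040 − 1440 = 3600.

3600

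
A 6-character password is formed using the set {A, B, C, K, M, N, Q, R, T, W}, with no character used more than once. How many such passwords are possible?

151200

With no repetition, fill the 6 characters in order: 10 choices, then 9, down to 5.
10 × 9 × 8 × 7 × 6 × 5 = 151200.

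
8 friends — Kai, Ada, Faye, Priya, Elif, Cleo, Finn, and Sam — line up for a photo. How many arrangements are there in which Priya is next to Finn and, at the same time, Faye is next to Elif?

Treat {Priya,Finn} as one block (2 orders) and {Faye,Elif} as another (2 orders).
That leaves 6 units to arrange: 2 × 2 × 6! = 4 × 720 = 2880.

2880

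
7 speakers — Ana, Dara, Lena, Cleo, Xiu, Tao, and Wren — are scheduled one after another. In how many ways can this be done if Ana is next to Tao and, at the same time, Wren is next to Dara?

Treat {Ana,Tao} as one block (2 orders) and {Wren,Dara} as another (2 orders).
That leaves 5 units to arrange: 2 × 2 × 5! = 4 × 120 = 480.

480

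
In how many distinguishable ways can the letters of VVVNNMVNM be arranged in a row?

The 9 letters of VVVNNMVNM have repeats: M appearing twice, N appearing 3 times, and V appearing 4 times.
So there are 9! / (4!·3!·2!) = 1260 distinguishable arrangements.

1260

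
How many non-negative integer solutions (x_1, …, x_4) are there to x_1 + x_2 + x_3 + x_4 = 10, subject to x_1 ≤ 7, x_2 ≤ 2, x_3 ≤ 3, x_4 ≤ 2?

Ignoring the caps, the number of non-negative solutions to x_1+…+x_4 = 10 is C(13,3) = 286.
Subtract solutions that violate a single cap (substitute x_i' = x_i − (cap_i+1)): x_1 ≥ 8 gives C(5,3) = 10; x_2 ≥ 3 gives C(10,3) = 120; x_3 ≥ 4 gives C(9,3) = 84; x_4 ≥ 3 gives C(10,3) = 120. Together 334.
Add back pairs where two caps are both exceeded: 0 + 0 + 0 + 20 + 35 + 20 = 75.
Subtract triples: 0 + 0 + 0 + 1 = 1.
By inclusion–exclusion the count is 286 − 334 + 75 − 1 = 26.

26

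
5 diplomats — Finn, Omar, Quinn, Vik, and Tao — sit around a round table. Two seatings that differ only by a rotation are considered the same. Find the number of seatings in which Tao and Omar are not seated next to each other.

Without the restriction there are (4)! = 24 seatings.
Seatings with Tao beside Omar: treat them as a block with 2 internal orders, giving 2 × (3)! = 12.
Subtracting, 24 − 12 = 12.

12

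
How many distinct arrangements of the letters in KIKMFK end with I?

20

With the last slot taken by I, it remains to arrange the other 5 letters (KKMFK).
Those 5 letters have K appearing 3 times, giving (5)!/(3!) = 20.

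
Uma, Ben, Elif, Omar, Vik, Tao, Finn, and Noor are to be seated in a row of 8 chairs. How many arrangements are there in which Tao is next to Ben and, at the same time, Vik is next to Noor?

2880

Treat {Tao,Ben} as one block (2 orders) and {Vik,Noor} as another (2 orders).
That leaves 6 units to arrange: 2 × 2 × 6! = 4 × 720 = 2880.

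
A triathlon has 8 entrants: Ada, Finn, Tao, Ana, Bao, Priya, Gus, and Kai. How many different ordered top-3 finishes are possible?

336

This is an ordered selection of 3 from 8: P(8,3).
That gives 8 × 7 × 6 = 336.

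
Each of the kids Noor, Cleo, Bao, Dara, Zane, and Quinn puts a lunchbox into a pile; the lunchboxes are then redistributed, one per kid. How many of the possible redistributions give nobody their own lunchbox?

265

Count assignments avoiding every fixed point. For any j of the 6 kids fixed to their own lunchbox, the other 6−j can be arranged in (6−j)! ways.
By inclusion–exclusion this is Σ_{j=0}^{6} (−1)^j C(6,j)·(6−j)!.
Computing: 720 − 720 + 360 − 120 + 30 − 6 + 1 = 265.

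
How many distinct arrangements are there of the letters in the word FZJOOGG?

1260

FZJOOGG has 7 letters with G appearing twice and O appearing twice.
So there are 7! / (2!·2!) = 1260 distinguishable arrangements.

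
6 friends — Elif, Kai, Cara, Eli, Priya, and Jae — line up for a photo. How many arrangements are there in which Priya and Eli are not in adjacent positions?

Of the 6! = 720 arrangements, those with Priya and Eli adjacent number 2 × 5! = 240 (treat the pair as a block with 2 internal orders).
Complementary counting: 720 − 240 = 480.

480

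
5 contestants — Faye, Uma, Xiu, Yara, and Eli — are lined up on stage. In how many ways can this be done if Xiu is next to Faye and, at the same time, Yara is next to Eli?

Treat {Xiu,Faye} as one block (2 orders) and {Yara,Eli} as another (2 orders).
That leaves 3 units to arrange: 2 × 2 × 3! = 4 × 6 = 24.

24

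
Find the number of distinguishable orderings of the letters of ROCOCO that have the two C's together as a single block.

Treat the 2 copies of C as a single block. The multiset to arrange is then {CC, O, O, O, R}, 5 items in all.
That gives (5)!/(3!) = 20 arrangements.

20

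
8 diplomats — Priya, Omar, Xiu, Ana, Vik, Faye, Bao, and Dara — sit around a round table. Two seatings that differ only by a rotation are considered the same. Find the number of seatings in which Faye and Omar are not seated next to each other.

All circular seatings of 8 people number (7)! = 5040.
Those with Faye next to Omar: fuse the pair into one unit and seat 7 units around a circle — 2·(6)! = 1440.
Subtracting, 5040 − 1440 = 3600.

3600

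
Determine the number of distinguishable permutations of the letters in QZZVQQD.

QZZVQQD has 7 letters with Q appearing 3 times and Z appearing twice.
Dividing 7! = 5040 by 3!·2! = 12 for the repeated letters gives 420.

420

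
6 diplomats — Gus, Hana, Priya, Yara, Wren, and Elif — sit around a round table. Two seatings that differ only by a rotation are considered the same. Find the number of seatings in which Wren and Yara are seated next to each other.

48

Treat {Wren, Yara} as one unit (2 internal orders) and seat the resulting 5 units around the table: (4)! circular arrangements.
So 2 × (4)! = 2 × 24 = 48.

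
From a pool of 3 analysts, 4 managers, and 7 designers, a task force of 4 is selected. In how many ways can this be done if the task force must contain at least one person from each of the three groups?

With no constraint there are C(14,4) = 1001 possible selections.
Selections missing a whole group: no analysts → C(11,4) = 330; no managers → C(10,4) = 210; no designers → C(7,4) = 35.
Add back selections omitting two groups (i.e. drawn from a single group): C(3,4) + C(4,4) + C(7,4) = 36.
By inclusion–exclusion: 1001 − 575 + 36 = 462.

462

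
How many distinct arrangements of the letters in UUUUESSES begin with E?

Fix E in the first position and arrange the remaining 8 letters.
Those 8 letters have S appearing 3 times and U appearing 4 times, giving (8)!/(4!·3!) = 280.

280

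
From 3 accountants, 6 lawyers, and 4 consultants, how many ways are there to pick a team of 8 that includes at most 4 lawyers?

1056

Split by how many lawyers are chosen (0 through 4).
Sum: C(6,0)·C(7,8) + C(6,1)·C(7,7) + C(6,2)·C(7,6) + C(6,3)·C(7,5) + C(6,4)·C(7,4) = 0 + 6 + 105 + 420 + 525 = 1056.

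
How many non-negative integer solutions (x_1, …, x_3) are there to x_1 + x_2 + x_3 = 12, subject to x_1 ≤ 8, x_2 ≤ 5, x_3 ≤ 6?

Without the upper bounds there are C(14,2) = 91 ways to split 12 among 3 variables.
Subtract solutions that violate a single cap (substitute x_i' = x_i − (cap_i+1)): x_1 ≥ 9 gives C(5,2) = 10; x_2 ≥ 6 gives C(8,2) = 28; x_3 ≥ 7 gives C(7,2) = 21. Together 59.
No two caps can be exceeded simultaneously, so the pair terms are all 0.
By inclusion–exclusion the count is 91 − 59 + 0 = 32.

32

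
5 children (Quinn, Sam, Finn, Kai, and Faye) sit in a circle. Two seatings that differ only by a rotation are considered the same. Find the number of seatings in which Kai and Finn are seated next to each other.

Glue Kai and Finn into a block (2 internal orders). Seating 4 units around a circle gives (3)! arrangements.
So 2 × (3)! = 2 × 6 = 12.

12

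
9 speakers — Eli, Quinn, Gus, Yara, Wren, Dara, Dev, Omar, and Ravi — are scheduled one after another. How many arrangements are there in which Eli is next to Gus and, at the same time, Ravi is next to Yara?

20160

Treat {Eli,Gus} as one block (2 orders) and {Ravi,Yara} as another (2 orders).
That leaves 7 units to arrange: 2 × 2 × 7! = 4 × 5040 = 20160.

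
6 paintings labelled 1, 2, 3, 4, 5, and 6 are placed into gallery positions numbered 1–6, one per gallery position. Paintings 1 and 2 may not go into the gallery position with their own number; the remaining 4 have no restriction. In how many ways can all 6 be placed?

Let Aᵢ (for i ∈ {1, 2}) be the placements that put painting i in its forbidden gallery position. Any j of these fix j positions, leaving (6−j)! ways to fill the rest, and there are C(2,j) ways to pick which j.
By inclusion–exclusion, the number of valid placements is Σ_{j=0}^{2} (−1)^j C(2,j)·(6−j)!.
Computing: 720 − 240 + 24 = 504.

504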